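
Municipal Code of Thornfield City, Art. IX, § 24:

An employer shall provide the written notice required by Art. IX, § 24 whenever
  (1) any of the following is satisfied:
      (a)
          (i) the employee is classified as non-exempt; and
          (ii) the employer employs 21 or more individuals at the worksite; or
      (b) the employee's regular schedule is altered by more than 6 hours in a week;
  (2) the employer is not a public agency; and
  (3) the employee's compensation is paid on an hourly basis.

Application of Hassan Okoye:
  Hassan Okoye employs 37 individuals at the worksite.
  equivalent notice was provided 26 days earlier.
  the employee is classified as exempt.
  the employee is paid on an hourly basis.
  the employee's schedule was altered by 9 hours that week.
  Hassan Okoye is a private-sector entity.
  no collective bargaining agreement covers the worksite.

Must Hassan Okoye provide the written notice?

(i) non-exempt — not met.
(ii) ≥ 21 at site — holds.
So (a) is not satisfied (F AND T).
(b) schedule shift > 6h — holds.
So (1) is satisfied (F OR T).
(2) not (public agency) — met.
(3) hourly-paid — met.
Overall: T AND T AND T → true.

Yes — required.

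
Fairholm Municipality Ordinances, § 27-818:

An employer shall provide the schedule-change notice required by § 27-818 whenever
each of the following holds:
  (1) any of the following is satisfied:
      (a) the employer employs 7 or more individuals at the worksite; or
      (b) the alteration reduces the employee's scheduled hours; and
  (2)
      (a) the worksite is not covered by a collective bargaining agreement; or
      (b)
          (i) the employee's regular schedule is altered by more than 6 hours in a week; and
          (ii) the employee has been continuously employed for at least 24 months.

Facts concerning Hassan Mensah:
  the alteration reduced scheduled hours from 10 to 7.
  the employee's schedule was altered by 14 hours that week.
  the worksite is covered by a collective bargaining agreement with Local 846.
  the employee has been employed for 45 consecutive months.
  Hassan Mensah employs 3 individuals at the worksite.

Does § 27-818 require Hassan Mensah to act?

Yes — required.

(a) ≥ 7 at site — fails.
(b) hours reduced — met.
(1) = F OR T = true.
(a) no CBA — fails.
(i) schedule shift > 6h — holds.
(ii) tenure ≥ 24 mo. — met.
(b) = T AND T = true.
So (2) is satisfied (F OR T).
So Overall is satisfied (T AND T).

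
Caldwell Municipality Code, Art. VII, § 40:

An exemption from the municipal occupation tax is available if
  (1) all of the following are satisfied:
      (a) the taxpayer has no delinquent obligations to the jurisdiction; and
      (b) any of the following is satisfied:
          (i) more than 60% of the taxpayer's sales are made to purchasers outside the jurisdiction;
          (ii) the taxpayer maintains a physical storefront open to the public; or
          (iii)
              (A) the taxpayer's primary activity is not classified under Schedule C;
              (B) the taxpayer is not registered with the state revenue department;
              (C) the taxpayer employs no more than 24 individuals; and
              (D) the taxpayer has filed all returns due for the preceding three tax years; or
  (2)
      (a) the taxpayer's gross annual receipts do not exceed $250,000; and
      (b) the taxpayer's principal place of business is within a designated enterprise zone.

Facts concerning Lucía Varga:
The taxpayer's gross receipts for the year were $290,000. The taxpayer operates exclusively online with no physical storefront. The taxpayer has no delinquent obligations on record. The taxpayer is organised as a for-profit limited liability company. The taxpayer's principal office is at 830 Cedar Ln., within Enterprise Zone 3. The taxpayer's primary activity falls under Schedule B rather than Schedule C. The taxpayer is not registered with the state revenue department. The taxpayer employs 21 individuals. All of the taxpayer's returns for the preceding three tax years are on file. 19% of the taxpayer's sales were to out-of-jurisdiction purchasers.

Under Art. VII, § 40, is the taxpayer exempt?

Yes — exempt.

(a) no delinquency — satisfied.
(i) >60% out-of-jur. sales — fails.
(ii) has storefront — not met.
(A) not (Schedule C activity) — holds.
(B) not (state-registered) — satisfied.
(C) ≤ 24 employees — holds.
(D) returns current — holds.
So (iii) is satisfied (T AND T AND T AND T).
(b) = F OR F OR T = true.
So (1) is satisfied (T AND T).
(a) receipts ≤ $250,000 — not met.
(b) in enterprise zone — met.
(2): F AND T → false.
Overall: T OR F → true.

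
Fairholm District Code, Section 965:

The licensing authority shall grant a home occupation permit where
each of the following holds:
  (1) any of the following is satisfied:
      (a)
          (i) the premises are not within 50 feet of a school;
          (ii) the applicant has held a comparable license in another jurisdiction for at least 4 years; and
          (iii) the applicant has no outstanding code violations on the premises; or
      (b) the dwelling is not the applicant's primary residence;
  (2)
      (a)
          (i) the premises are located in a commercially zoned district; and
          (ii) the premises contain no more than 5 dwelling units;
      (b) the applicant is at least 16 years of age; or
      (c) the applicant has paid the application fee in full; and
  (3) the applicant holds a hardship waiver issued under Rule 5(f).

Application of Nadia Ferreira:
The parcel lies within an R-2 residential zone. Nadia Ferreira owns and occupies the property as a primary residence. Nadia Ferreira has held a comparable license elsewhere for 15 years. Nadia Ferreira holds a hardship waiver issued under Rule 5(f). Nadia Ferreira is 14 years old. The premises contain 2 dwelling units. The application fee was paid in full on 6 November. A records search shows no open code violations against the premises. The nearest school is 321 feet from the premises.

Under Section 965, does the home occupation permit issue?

Yes — granted.

(i) ≥50 ft from school — holds.
(ii) prior license ≥ 4 yr — met.
(iii) no code violations — holds.
So (a) is satisfied (T AND T AND T).
(b) not (primary residence) — not met.
(1): T OR F → true.
(i) commercially zoned — not met.
(ii) ≤ 5 units — met.
(a): F AND T → false.
(b) age ≥ 16 — fails.
(c) fee paid — met.
So (2) is satisfied (F OR F OR T).
(3) hardship waiver — met.
So Overall is satisfied (T AND T AND T).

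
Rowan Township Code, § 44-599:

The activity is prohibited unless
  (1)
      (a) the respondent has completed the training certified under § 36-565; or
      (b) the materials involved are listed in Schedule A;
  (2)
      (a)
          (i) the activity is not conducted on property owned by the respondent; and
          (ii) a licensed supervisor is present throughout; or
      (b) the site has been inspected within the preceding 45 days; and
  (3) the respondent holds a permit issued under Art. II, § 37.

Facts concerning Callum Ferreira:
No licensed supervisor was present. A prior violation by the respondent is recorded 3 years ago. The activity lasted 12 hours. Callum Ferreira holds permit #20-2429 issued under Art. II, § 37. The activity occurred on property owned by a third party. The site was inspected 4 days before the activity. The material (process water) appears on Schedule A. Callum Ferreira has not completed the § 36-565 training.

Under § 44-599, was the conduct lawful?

(a) training certified — fails.
(b) Schedule A material — holds.
(1) = F OR T = true.
(i) not (own property) — holds.
(ii) supervisor present — fails.
(a) = T AND F = false.
(b) site inspected — met.
(2) = F OR T = true.
(3) holds permit — holds.
So Overall is satisfied (T AND T AND T).

Yes — lawful.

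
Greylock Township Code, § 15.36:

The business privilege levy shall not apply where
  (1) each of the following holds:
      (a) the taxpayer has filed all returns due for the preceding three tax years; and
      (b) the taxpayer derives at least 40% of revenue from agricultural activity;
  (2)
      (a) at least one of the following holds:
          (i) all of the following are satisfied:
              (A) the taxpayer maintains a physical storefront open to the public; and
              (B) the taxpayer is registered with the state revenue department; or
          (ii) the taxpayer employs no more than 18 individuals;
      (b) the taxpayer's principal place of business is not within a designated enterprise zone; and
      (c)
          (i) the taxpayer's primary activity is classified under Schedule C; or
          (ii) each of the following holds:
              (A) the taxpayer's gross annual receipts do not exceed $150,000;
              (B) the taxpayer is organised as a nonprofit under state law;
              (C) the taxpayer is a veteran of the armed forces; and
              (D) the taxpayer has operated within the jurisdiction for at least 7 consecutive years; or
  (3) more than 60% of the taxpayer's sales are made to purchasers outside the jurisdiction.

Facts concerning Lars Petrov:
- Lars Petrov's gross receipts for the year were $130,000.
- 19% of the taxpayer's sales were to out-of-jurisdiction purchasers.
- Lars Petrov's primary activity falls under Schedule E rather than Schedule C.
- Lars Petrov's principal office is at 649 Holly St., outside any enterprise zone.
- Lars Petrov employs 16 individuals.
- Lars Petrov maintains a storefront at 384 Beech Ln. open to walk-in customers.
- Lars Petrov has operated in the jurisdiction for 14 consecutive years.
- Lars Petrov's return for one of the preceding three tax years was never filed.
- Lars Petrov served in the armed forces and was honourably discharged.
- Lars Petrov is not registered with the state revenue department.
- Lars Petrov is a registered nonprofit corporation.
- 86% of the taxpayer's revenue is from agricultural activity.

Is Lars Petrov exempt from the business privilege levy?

(a) returns current — not satisfied.
(b) ≥40% agricultural — satisfied.
(1): F AND T → false.
(A) has storefront — met.
(B) state-registered — fails.
(i): T AND F → false.
(ii) ≤ 18 employees — satisfied.
So (a) is satisfied (F OR T).
(b) not (in enterprise zone) — satisfied.
(i) Schedule C activity — fails.
(A) receipts ≤ $150,000 — holds.
(B) nonprofit — holds.
(C) veteran — holds.
(D) ≥ 7 yrs in jurisdiction — met.
So (ii) is satisfied (T AND T AND T AND T).
So (c) is satisfied (F OR T).
So (2) is satisfied (T AND T AND T).
(3) >60% out-of-jur. sales — not met.
Overall: F OR T OR F → true.

Yes — exempt.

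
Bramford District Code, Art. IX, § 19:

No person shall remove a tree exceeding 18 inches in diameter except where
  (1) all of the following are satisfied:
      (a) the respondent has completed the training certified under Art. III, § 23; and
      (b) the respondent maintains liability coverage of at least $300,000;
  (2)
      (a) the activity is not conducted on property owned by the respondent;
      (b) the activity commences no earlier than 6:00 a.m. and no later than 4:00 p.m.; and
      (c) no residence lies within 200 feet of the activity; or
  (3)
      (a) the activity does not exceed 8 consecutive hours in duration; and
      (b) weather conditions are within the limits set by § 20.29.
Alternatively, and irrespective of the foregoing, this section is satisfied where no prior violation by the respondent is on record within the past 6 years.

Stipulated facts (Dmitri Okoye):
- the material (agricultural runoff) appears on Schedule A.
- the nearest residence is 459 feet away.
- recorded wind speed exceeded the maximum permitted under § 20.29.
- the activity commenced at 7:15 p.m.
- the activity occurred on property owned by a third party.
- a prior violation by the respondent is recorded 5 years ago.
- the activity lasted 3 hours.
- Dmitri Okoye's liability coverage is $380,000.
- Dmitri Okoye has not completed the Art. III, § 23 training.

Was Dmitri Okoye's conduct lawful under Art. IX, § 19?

No — unlawful.

(a) training certified — not met.
(b) coverage ≥ $300,000 — holds.
So (1) is not satisfied (F AND T).
(a) not (own property) — holds.
(b) start within hours — fails.
(c) no residence in 200 ft — holds.
(2) = T AND F AND T = false.
(a) ≤ 8 hrs duration — satisfied.
(b) weather ok — not met.
(3): T AND F → false.
So Overall is not satisfied (F OR F OR F).
Exception (no prior violation) — not satisfied.
Result: main false OR exception false → false.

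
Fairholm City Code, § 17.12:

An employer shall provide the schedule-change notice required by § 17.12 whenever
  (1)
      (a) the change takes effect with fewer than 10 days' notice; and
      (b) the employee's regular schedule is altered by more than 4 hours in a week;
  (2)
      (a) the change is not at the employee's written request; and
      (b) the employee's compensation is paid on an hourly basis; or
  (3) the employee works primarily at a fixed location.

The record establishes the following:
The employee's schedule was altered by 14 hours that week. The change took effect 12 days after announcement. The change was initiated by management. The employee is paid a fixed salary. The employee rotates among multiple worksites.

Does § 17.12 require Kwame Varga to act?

(a) < 10 days' notice — not satisfied.
(b) schedule shift > 4h — holds.
(1) = F AND T = false.
(a) not employee-requested — met.
(b) hourly-paid — not satisfied.
(2) = T AND F = false.
(3) fixed location — fails.
Overall = F OR F OR F = false.

No — not required.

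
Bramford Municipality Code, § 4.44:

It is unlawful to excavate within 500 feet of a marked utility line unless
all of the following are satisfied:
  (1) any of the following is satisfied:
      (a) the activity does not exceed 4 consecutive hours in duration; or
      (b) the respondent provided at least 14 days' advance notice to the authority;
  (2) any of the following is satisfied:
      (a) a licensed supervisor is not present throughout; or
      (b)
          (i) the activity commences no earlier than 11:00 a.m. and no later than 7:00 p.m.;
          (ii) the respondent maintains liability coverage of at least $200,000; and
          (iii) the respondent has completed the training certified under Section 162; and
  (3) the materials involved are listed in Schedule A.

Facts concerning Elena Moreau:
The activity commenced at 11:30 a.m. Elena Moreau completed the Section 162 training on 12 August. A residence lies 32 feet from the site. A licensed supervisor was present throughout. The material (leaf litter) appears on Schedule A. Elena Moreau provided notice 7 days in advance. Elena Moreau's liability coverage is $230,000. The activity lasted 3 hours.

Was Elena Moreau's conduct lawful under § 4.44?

(a) ≤ 4 hrs duration — satisfied.
(b) ≥14 days' notice — not satisfied.
(1): T OR F → true.
(a) not (supervisor present) — fails.
(i) start within hours — met.
(ii) coverage ≥ $200,000 — met.
(iii) training certified — met.
(b): T AND T AND T → true.
(2) = F OR T = true.
(3) Schedule A material — met.
Overall: T AND T AND T → true.

Yes — lawful.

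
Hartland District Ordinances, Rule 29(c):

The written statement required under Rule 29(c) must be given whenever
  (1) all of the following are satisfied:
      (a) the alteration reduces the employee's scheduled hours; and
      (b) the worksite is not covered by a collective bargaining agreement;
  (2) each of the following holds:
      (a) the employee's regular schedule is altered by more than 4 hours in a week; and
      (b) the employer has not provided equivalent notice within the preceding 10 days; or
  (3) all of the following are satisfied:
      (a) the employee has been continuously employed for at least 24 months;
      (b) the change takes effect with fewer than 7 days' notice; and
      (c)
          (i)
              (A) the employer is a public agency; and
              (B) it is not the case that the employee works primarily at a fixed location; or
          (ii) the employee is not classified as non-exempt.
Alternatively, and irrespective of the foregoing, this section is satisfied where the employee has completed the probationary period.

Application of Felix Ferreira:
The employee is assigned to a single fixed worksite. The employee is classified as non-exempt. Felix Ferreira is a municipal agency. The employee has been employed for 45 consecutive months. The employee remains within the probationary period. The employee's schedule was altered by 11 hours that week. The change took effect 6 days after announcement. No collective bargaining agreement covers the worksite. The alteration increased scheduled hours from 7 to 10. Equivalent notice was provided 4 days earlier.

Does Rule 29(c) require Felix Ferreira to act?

No — not required.

(a) hours reduced — fails.
(b) no CBA — satisfied.
(1): F AND T → false.
(a) schedule shift > 4h — met.
(b) no recent notice — not satisfied.
So (2) is not satisfied (T AND F).
(a) tenure ≥ 24 mo. — satisfied.
(b) < 7 days' notice — holds.
(A) public agency — holds.
(B) not (fixed location) — fails.
So (i) is not satisfied (T AND F).
(ii) not (non-exempt) — fails.
(c): F OR F → false.
(3) = T AND T AND F = false.
So Overall is not satisfied (F OR F OR F).
Exception (past probation) — not satisfied.
Result: main false OR exception false → false.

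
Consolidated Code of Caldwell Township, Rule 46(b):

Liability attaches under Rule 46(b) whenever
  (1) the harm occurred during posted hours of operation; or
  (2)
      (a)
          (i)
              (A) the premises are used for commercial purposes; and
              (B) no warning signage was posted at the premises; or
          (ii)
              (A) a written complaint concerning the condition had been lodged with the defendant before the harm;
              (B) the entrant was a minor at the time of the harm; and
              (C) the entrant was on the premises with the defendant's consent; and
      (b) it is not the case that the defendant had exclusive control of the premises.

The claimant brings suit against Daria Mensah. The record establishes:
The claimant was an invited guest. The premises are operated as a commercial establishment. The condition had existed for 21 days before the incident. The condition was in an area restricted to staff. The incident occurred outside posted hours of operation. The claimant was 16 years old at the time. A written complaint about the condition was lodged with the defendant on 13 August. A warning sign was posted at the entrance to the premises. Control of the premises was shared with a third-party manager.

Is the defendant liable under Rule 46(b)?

Yes — liable.

(1) during posted hours — not satisfied.
(A) commercial use — holds.
(B) no signage posted — not satisfied.
(i) = T AND F = false.
(A) complaint lodged — met.
(B) entrant a minor — holds.
(C) consent to enter — met.
(ii) = T AND T AND T = true.
(a): F OR T → true.
(b) not (exclusive control) — holds.
(2): T AND T → true.
Overall: F OR T → true.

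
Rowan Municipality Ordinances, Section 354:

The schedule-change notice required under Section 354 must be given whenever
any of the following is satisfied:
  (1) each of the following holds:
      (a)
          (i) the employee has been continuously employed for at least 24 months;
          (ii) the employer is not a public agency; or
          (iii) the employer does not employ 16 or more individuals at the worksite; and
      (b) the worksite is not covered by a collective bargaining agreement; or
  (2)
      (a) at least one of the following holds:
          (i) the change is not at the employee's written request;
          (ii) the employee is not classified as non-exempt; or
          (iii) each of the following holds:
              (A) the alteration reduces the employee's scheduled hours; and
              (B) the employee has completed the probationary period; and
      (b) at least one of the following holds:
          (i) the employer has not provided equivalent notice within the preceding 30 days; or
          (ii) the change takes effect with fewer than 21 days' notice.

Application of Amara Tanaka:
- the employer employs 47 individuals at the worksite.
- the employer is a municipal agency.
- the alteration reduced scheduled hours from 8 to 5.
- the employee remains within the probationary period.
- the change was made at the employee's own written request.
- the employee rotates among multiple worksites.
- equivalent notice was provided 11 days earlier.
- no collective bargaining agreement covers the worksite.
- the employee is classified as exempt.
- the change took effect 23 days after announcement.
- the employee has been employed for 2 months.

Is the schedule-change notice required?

No — not required.

(i) tenure ≥ 24 mo. — fails.
(ii) not (public agency) — not satisfied.
(iii) not (≥ 16 at site) — not met.
(a) = F OR F OR F = false.
(b) no CBA — met.
(1): F AND T → false.
(i) not employee-requested — not met.
(ii) not (non-exempt) — holds.
(A) hours reduced — satisfied.
(B) past probation — not met.
So (iii) is not satisfied (T AND F).
(a) = F OR T OR F = true.
(i) no recent notice — not satisfied.
(ii) < 21 days' notice — fails.
(b) = F OR F = false.
(2) = T AND F = false.
Overall: F OR F → false.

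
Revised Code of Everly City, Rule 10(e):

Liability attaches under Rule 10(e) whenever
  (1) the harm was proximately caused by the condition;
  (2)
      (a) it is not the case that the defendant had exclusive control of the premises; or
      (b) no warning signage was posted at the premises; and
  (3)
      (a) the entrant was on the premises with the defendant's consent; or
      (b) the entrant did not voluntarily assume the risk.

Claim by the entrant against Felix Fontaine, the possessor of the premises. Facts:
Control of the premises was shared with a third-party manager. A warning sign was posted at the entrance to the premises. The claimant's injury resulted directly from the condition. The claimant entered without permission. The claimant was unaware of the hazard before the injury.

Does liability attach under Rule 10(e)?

(1) proximate cause — met.
(a) not (exclusive control) — met.
(b) no signage posted — not met.
(2) = T OR F = true.
(a) consent to enter — not met.
(b) no assumed risk — met.
(3): F OR T → true.
So Overall is satisfied (T AND T AND T).

Yes — liable.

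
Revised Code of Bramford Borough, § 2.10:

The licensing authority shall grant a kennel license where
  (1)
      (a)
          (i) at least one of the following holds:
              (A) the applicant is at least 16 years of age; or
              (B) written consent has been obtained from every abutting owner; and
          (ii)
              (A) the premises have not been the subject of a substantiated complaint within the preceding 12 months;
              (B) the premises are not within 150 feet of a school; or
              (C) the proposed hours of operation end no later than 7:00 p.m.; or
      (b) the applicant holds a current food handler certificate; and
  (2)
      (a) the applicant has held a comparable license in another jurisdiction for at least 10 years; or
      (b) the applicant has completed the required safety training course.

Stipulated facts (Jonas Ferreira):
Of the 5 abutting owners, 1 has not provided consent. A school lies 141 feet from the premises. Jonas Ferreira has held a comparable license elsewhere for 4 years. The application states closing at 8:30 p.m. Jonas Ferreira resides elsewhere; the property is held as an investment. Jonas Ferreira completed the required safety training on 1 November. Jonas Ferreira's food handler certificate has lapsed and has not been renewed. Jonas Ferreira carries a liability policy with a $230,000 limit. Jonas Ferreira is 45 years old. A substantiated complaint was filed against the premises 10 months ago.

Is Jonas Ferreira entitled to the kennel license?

No — denied.

(A) age ≥ 16 — satisfied.
(B) all abutters consent — not met.
(i) = T OR F = true.
(A) no complaint in 12 mo. — not met.
(B) ≥150 ft from school — not satisfied.
(C) closes by 7 p.m. — fails.
(ii): F OR F OR F → false.
(a): T AND F → false.
(b) food handler cert. — not satisfied.
(1) = F OR F = false.
(a) prior license ≥ 10 yr — not met.
(b) safety training — met.
(2): F OR T → true.
Overall: F AND T → false.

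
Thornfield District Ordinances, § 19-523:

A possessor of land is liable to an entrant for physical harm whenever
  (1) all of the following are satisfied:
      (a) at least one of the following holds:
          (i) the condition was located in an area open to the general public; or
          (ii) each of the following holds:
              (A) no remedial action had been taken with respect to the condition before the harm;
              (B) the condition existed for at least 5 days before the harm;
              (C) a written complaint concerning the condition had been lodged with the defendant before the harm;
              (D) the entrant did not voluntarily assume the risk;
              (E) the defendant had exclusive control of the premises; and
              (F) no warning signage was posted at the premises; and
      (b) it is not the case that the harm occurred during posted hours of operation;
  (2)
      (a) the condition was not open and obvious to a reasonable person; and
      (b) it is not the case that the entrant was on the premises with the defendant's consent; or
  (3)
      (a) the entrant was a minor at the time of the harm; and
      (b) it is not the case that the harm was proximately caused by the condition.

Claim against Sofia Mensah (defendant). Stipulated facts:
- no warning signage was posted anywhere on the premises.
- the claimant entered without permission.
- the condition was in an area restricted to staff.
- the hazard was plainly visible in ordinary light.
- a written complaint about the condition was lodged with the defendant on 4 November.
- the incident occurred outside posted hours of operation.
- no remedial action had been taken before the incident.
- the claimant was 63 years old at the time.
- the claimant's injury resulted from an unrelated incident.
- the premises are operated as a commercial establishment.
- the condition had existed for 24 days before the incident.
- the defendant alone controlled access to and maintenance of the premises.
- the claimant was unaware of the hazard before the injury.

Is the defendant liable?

Yes — liable.

(i) public area — fails.
(A) no remedial action — holds.
(B) condition ≥5 days old — holds.
(C) complaint lodged — holds.
(D) no assumed risk — met.
(E) exclusive control — holds.
(F) no signage posted — holds.
(ii) = T AND T AND T AND T AND T AND T = true.
(a): F OR T → true.
(b) not (during posted hours) — holds.
(1) = T AND T = true.
(a) not open/obvious — fails.
(b) not (consent to enter) — satisfied.
So (2) is not satisfied (F AND T).
(a) entrant a minor — not met.
(b) not (proximate cause) — satisfied.
(3): F AND T → false.
Overall: T OR F OR F → true.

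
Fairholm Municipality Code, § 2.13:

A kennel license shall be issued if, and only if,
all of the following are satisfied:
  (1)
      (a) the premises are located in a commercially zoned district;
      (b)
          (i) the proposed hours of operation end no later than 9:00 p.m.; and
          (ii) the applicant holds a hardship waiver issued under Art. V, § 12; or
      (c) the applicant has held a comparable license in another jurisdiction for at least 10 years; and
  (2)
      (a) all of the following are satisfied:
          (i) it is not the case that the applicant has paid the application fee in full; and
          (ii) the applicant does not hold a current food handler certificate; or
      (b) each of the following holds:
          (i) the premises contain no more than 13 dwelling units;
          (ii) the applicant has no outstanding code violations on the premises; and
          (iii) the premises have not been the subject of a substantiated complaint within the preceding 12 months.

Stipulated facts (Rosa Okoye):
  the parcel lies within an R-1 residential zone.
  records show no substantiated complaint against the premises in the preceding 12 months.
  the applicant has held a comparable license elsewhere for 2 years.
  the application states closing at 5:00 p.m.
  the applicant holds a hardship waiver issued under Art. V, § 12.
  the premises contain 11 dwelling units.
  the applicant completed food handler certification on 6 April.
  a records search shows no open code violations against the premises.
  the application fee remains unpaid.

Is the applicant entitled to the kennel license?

(a) commercially zoned — not met.
(i) closes by 9 p.m. — met.
(ii) hardship waiver — met.
So (b) is satisfied (T AND T).
(c) prior license ≥ 10 yr — not satisfied.
So (1) is satisfied (F OR T OR F).
(i) not (fee paid) — met.
(ii) not (food handler cert.) — fails.
(a) = T AND F = false.
(i) ≤ 13 units — holds.
(ii) no code violations — holds.
(iii) no complaint in 12 mo. — met.
(b): T AND T AND T → true.
So (2) is satisfied (F OR T).
So Overall is satisfied (T AND T).

Yes — granted.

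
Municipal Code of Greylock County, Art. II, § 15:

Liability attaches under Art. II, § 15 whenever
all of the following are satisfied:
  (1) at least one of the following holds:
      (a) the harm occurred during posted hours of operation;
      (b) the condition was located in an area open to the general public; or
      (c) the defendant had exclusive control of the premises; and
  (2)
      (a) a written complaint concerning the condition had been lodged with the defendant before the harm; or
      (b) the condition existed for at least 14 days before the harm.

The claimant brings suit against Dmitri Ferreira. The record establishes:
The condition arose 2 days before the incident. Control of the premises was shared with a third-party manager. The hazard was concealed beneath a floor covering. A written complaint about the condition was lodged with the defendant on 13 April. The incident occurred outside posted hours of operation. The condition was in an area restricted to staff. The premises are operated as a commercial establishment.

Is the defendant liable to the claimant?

(a) during posted hours — fails.
(b) public area — not met.
(c) exclusive control — fails.
(1) = F OR F OR F = false.
(a) complaint lodged — satisfied.
(b) condition ≥14 days old — not satisfied.
(2): T OR F → true.
So Overall is not satisfied (F AND T).

No — not liable.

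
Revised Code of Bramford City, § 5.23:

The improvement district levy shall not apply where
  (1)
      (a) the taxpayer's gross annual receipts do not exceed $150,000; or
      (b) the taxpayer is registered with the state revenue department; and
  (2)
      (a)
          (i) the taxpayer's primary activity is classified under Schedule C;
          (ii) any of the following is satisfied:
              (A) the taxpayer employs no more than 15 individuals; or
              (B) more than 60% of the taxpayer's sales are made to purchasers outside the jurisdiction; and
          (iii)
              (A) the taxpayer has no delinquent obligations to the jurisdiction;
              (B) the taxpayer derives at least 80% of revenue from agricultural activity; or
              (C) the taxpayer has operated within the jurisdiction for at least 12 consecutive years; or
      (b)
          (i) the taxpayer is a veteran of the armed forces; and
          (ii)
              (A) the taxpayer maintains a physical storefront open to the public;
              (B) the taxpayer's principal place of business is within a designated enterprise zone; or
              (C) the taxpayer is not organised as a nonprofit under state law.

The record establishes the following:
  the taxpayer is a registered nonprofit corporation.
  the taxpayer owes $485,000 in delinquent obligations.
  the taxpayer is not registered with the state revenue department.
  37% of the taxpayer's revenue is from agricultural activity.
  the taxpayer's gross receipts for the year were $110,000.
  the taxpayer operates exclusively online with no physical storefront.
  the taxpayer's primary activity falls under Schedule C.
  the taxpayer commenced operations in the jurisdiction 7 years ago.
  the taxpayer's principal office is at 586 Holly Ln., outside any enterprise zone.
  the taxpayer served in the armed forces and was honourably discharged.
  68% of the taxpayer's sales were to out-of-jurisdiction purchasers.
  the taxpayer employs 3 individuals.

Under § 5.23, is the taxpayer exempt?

(a) receipts ≤ $150,000 — met.
(b) state-registered — fails.
(1) = T OR F = true.
(i) Schedule C activity — satisfied.
(A) ≤ 15 employees — satisfied.
(B) >60% out-of-jur. sales — holds.
(ii): T OR T → true.
(A) no delinquency — fails.
(B) ≥80% agricultural — not satisfied.
(C) ≥ 12 yrs in jurisdiction — not met.
(iii) = F OR F OR F = false.
(a) = T AND T AND F = false.
(i) veteran — met.
(A) has storefront — fails.
(B) in enterprise zone — not satisfied.
(C) not (nonprofit) — not satisfied.
(ii): F OR F OR F → false.
(b) = T AND F = false.
(2): F OR F → false.
Overall: T AND F → false.

No — not exempt.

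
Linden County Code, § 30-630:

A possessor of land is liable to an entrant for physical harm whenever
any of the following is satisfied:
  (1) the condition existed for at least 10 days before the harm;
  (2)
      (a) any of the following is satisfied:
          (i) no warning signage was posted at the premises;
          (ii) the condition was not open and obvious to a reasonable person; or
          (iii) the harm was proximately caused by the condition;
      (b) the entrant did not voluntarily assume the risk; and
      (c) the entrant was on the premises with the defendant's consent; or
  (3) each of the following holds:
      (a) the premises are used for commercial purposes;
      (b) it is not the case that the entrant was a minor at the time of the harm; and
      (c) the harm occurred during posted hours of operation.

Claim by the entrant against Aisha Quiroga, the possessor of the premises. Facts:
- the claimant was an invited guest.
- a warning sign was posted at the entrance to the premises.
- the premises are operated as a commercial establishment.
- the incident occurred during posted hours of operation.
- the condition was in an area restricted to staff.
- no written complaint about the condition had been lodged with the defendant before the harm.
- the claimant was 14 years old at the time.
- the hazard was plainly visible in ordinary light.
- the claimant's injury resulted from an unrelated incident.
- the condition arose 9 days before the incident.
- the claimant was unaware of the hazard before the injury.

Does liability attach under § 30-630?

(1) condition ≥10 days old — not met.
(i) no signage posted — fails.
(ii) not open/obvious — not met.
(iii) proximate cause — not satisfied.
(a): F OR F OR F → false.
(b) no assumed risk — met.
(c) consent to enter — satisfied.
(2) = F AND T AND T = false.
(a) commercial use — holds.
(b) not (entrant a minor) — not met.
(c) during posted hours — met.
(3): T AND F AND T → false.
So Overall is not satisfied (F OR F OR F).

No — not liable.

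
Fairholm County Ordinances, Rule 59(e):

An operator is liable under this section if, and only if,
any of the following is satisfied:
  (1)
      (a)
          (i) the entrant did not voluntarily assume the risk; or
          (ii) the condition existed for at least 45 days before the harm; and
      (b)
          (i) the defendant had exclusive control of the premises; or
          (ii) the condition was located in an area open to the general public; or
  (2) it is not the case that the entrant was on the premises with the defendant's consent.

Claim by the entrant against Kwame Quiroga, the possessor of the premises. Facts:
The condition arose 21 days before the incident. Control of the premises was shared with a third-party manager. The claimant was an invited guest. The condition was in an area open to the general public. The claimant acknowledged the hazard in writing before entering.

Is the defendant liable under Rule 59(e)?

(i) no assumed risk — not met.
(ii) condition ≥45 days old — fails.
So (a) is not satisfied (F OR F).
(i) exclusive control — fails.
(ii) public area — satisfied.
So (b) is satisfied (F OR T).
(1) = F AND T = false.
(2) not (consent to enter) — fails.
Overall: F OR F → false.

No — not liable.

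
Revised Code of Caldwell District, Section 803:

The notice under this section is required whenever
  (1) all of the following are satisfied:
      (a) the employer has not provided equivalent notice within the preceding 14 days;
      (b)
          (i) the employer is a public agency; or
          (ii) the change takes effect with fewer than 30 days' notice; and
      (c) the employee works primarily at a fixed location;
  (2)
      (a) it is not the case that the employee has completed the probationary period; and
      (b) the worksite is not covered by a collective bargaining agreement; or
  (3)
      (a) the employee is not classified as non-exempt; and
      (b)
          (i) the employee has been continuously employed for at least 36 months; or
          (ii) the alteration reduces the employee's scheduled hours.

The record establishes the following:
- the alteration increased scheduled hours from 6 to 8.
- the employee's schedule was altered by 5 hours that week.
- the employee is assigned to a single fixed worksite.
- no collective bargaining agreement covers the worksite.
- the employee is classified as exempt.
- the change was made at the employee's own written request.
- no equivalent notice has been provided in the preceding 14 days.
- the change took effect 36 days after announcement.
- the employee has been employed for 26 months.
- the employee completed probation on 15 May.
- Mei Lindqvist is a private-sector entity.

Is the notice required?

(a) no recent notice — satisfied.
(i) public agency — not met.
(ii) < 30 days' notice — not satisfied.
(b): F OR F → false.
(c) fixed location — met.
(1): T AND F AND T → false.
(a) not (past probation) — not satisfied.
(b) no CBA — met.
So (2) is not satisfied (F AND T).
(a) not (non-exempt) — met.
(i) tenure ≥ 36 mo. — not satisfied.
(ii) hours reduced — not satisfied.
(b) = F OR F = false.
(3) = T AND F = false.
Overall = F OR F OR F = false.

No — not required.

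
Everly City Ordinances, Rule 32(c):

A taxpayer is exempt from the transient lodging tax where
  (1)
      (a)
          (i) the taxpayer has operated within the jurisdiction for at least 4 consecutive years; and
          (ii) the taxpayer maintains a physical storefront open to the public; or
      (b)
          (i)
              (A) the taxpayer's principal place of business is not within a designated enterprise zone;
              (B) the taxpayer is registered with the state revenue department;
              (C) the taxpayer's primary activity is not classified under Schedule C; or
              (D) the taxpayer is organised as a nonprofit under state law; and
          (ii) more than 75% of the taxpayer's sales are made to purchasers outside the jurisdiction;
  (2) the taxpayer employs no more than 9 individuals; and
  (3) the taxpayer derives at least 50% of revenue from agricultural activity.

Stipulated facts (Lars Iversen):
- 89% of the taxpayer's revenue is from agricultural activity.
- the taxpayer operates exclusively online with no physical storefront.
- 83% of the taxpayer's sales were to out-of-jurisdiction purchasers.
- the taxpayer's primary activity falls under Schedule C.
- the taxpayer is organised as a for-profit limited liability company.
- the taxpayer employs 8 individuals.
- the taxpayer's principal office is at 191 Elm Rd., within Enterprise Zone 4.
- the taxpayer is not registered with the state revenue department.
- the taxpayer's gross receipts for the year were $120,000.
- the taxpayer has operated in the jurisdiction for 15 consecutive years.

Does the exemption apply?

No — not exempt.

(i) ≥ 4 yrs in jurisdiction — satisfied.
(ii) has storefront — not satisfied.
(a): T AND F → false.
(A) not (in enterprise zone) — fails.
(B) state-registered — not met.
(C) not (Schedule C activity) — not satisfied.
(D) nonprofit — fails.
So (i) is not satisfied (F OR F OR F OR F).
(ii) >75% out-of-jur. sales — holds.
So (b) is not satisfied (F AND T).
(1): F OR F → false.
(2) ≤ 9 employees — holds.
(3) ≥50% agricultural — met.
So Overall is not satisfied (F AND T AND T).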